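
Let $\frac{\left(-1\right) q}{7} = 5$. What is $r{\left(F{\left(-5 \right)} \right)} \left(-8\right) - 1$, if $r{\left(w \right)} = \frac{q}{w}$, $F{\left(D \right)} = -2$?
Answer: $-141$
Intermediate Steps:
$q = -35$ ($q = \left(-7\right) 5 = -35$)
$r{\left(w \right)} = - \frac{35}{w}$
$r{\left(F{\left(-5 \right)} \right)} \left(-8\right) - 1 = - \frac{35}{-2} \left(-8\right) - 1 = \left(-35\right) \left(- \frac{1}{2}\right) \left(-8\right) - 1 = \frac{35}{2} \left(-8\right) - 1 = -140 - 1 = -141$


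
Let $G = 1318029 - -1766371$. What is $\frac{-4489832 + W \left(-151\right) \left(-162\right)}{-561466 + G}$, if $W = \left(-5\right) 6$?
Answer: $- \frac{2611846}{1261467} \approx -2.0705$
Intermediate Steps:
$W = -30$
$G = 3084400$ ($G = 1318029 + 1766371 = 3084400$)
$\frac{-4489832 + W \left(-151\right) \left(-162\right)}{-561466 + G} = \frac{-4489832 + \left(-30\right) \left(-151\right) \left(-162\right)}{-561466 + 3084400} = \frac{-4489832 + 4530 \left(-162\right)}{2522934} = \left(-4489832 - 733860\right) \frac{1}{2522934} = \left(-5223692\right) \frac{1}{2522934} = - \frac{2611846}{1261467}$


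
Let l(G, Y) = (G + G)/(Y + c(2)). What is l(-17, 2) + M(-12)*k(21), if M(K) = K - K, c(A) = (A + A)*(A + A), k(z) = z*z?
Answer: -17/9 ≈ -1.8889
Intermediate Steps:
k(z) = z²
c(A) = 4*A² (c(A) = (2*A)*(2*A) = 4*A²)
l(G, Y) = 2*G/(16 + Y) (l(G, Y) = (G + G)/(Y + 4*2²) = (2*G)/(Y + 4*4) = (2*G)/(Y + 16) = (2*G)/(16 + Y) = 2*G/(16 + Y))
M(K) = 0
l(-17, 2) + M(-12)*k(21) = 2*(-17)/(16 + 2) + 0*21² = 2*(-17)/18 + 0*441 = 2*(-17)*(1/18) + 0 = -17/9 + 0 = -17/9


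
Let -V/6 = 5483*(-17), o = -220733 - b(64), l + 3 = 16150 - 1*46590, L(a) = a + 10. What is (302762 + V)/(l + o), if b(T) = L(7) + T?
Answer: -862028/251257 ≈ -3.4309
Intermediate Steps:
L(a) = 10 + a
b(T) = 17 + T (b(T) = (10 + 7) + T = 17 + T)
l = -30443 (l = -3 + (16150 - 1*46590) = -3 + (16150 - 46590) = -3 - 30440 = -30443)
o = -220814 (o = -220733 - (17 + 64) = -220733 - 1*81 = -220733 - 81 = -220814)
V = 559266 (V = -32898*(-17) = -6*(-93211) = 559266)
(302762 + V)/(l + o) = (302762 + 559266)/(-30443 - 220814) = 862028/(-251257) = 862028*(-1/251257) = -862028/251257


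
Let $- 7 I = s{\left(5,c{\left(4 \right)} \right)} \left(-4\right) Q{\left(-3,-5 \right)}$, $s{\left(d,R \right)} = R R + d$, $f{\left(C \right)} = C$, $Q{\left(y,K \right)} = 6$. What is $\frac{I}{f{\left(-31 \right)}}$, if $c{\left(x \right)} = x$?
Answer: $- \frac{72}{31} \approx -2.3226$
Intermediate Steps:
$s{\left(d,R \right)} = d + R^{2}$ ($s{\left(d,R \right)} = R^{2} + d = d + R^{2}$)
$I = 72$ ($I = - \frac{\left(5 + 4^{2}\right) \left(-4\right) 6}{7} = - \frac{\left(5 + 16\right) \left(-4\right) 6}{7} = - \frac{21 \left(-4\right) 6}{7} = - \frac{\left(-84\right) 6}{7} = \left(- \frac{1}{7}\right) \left(-504\right) = 72$)
$\frac{I}{f{\left(-31 \right)}} = \frac{72}{-31} = 72 \left(- \frac{1}{31}\right) = - \frac{72}{31}$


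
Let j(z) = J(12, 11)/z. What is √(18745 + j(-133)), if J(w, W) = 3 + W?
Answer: √6766907/19 ≈ 136.91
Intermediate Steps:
j(z) = 14/z (j(z) = (3 + 11)/z = 14/z)
√(18745 + j(-133)) = √(18745 + 14/(-133)) = √(18745 + 14*(-1/133)) = √(18745 - 2/19) = √(356153/19) = √6766907/19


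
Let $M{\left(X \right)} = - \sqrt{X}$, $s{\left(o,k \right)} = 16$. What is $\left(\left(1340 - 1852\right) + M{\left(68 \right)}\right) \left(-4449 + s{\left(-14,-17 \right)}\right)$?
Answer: $2269696 + 8866 \sqrt{17} \approx 2.3063 \cdot 10^{6}$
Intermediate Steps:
$\left(\left(1340 - 1852\right) + M{\left(68 \right)}\right) \left(-4449 + s{\left(-14,-17 \right)}\right) = \left(\left(1340 - 1852\right) - \sqrt{68}\right) \left(-4449 + 16\right) = \left(\left(1340 - 1852\right) - 2 \sqrt{17}\right) \left(-4433\right) = \left(-512 - 2 \sqrt{17}\right) \left(-4433\right) = 2269696 + 8866 \sqrt{17}$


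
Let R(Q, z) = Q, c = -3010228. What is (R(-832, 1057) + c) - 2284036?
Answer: -5295096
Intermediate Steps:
(R(-832, 1057) + c) - 2284036 = (-832 - 3010228) - 2284036 = -3011060 - 2284036 = -5295096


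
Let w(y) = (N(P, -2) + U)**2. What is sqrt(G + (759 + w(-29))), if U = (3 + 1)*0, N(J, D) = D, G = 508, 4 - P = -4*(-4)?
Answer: sqrt(1271) ≈ 35.651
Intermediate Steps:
P = -12 (P = 4 - (-4)*(-4) = 4 - 1*16 = 4 - 16 = -12)
U = 0 (U = 4*0 = 0)
w(y) = 4 (w(y) = (-2 + 0)**2 = (-2)**2 = 4)
sqrt(G + (759 + w(-29))) = sqrt(508 + (759 + 4)) = sqrt(508 + 763) = sqrt(1271)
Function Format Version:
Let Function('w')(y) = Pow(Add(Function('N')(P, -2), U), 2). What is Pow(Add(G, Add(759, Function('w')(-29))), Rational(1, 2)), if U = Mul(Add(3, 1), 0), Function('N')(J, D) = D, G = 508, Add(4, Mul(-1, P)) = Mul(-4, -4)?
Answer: Pow(1271, Rational(1, 2)) ≈ 35.651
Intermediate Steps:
P = -12 (P = Add(4, Mul(-1, Mul(-4, -4))) = Add(4, Mul(-1, 16)) = Add(4, -16) = -12)
U = 0 (U = Mul(4, 0) = 0)
Function('w')(y) = 4 (Function('w')(y) = Pow(Add(-2, 0), 2) = Pow(-2, 2) = 4)
Pow(Add(G, Add(759, Function('w')(-29))), Rational(1, 2)) = Pow(Add(508, Add(759, 4)), Rational(1, 2)) = Pow(Add(508, 763), Rational(1, 2)) = Pow(1271, Rational(1, 2))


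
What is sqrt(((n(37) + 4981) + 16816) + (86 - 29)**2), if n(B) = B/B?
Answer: 33*sqrt(23) ≈ 158.26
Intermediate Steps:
n(B) = 1
sqrt(((n(37) + 4981) + 16816) + (86 - 29)**2) = sqrt(((1 + 4981) + 16816) + (86 - 29)**2) = sqrt((4982 + 16816) + 57**2) = sqrt(21798 + 3249) = sqrt(25047) = 33*sqrt(23)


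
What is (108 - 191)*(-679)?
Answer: 56357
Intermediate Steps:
(108 - 191)*(-679) = -83*(-679) = 56357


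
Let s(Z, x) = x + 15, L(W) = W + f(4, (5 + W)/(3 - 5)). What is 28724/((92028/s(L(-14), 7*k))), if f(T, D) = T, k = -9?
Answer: -114896/7669 ≈ -14.982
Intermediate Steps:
L(W) = 4 + W (L(W) = W + 4 = 4 + W)
s(Z, x) = 15 + x
28724/((92028/s(L(-14), 7*k))) = 28724/((92028/(15 + 7*(-9)))) = 28724/((92028/(15 - 63))) = 28724/((92028/(-48))) = 28724/((92028*(-1/48))) = 28724/(-7669/4) = 28724*(-4/7669) = -114896/7669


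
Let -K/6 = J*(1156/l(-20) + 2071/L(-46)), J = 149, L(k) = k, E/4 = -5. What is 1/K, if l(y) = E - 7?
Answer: 207/16254857 ≈ 1.2735e-5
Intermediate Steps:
E = -20 (E = 4*(-5) = -20)
l(y) = -27 (l(y) = -20 - 7 = -27)
K = 16254857/207 (K = -894*(1156/(-27) + 2071/(-46)) = -894*(1156*(-1/27) + 2071*(-1/46)) = -894*(-1156/27 - 2071/46) = -894*(-109093)/1242 = -6*(-16254857/1242) = 16254857/207 ≈ 78526.)
1/K = 1/(16254857/207) = 207/16254857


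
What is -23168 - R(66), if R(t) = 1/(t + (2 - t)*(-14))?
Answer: -22287617/962 ≈ -23168.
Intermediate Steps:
R(t) = 1/(-28 + 15*t) (R(t) = 1/(t + (-28 + 14*t)) = 1/(-28 + 15*t))
-23168 - R(66) = -23168 - 1/(-28 + 15*66) = -23168 - 1/(-28 + 990) = -23168 - 1/962 = -22287617/962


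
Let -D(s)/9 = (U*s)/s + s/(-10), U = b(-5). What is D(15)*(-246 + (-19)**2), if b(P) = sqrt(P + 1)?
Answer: 3105/2 - 2070*I ≈ 1552.5 - 2070.0*I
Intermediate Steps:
b(P) = sqrt(1 + P)
U = 2*I (U = sqrt(1 - 5) = sqrt(-4) = 2*I ≈ 2.0*I)
D(s) = -18*I + 9*s/10 (D(s) = -9*(((2*I)*s)/s + s/(-10)) = -9*((2*I*s)/s + s*(-1/10)) = -9*(2*I - s/10) = -18*I + 9*s/10)
D(15)*(-246 + (-19)**2) = (-18*I + (9/10)*15)*(-246 + (-19)**2) = (-18*I + 27/2)*(-246 + 361) = (27/2 - 18*I)*115 = 3105/2 - 2070*I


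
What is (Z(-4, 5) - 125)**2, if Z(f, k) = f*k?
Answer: 21025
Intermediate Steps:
(Z(-4, 5) - 125)**2 = (-4*5 - 125)**2 = (-20 - 125)**2 = (-145)**2 = 21025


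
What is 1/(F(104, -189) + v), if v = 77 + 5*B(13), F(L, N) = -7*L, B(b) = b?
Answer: -1/586 ≈ -0.0017065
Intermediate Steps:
v = 142 (v = 77 + 5*13 = 77 + 65 = 142)
1/(F(104, -189) + v) = 1/(-7*104 + 142) = 1/(-728 + 142) = 1/(-586) = -1/586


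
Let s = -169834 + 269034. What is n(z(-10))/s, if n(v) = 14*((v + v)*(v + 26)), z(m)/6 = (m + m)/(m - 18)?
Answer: 159/4340 ≈ 0.036636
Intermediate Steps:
z(m) = 12*m/(-18 + m) (z(m) = 6*((m + m)/(m - 18)) = 6*((2*m)/(-18 + m)) = 6*(2*m/(-18 + m)) = 12*m/(-18 + m))
s = 99200
n(v) = 28*v*(26 + v) (n(v) = 14*((2*v)*(26 + v)) = 14*(2*v*(26 + v)) = 28*v*(26 + v))
n(z(-10))/s = (28*(12*(-10)/(-18 - 10))*(26 + 12*(-10)/(-18 - 10)))/99200 = (28*(12*(-10)/(-28))*(26 + 12*(-10)/(-28)))*(1/99200) = (28*(12*(-10)*(-1/28))*(26 + 12*(-10)*(-1/28)))*(1/99200) = (28*(30/7)*(26 + 30/7))*(1/99200) = (28*(30/7)*(212/7))*(1/99200) = (25440/7)*(1/99200) = 159/4340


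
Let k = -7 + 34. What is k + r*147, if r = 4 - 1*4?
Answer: 27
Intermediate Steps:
r = 0 (r = 4 - 4 = 0)
k = 27
k + r*147 = 27 + 0*147 = 27 + 0 = 27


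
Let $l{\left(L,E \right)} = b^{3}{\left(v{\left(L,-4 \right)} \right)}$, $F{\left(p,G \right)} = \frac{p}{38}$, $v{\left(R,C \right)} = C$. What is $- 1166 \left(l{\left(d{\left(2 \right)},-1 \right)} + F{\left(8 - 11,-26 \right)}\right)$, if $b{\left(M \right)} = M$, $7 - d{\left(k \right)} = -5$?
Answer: $\frac{1419605}{19} \approx 74716.0$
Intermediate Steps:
$d{\left(k \right)} = 12$ ($d{\left(k \right)} = 7 - -5 = 7 + 5 = 12$)
$F{\left(p,G \right)} = \frac{p}{38}$ ($F{\left(p,G \right)} = p \frac{1}{38} = \frac{p}{38}$)
$l{\left(L,E \right)} = -64$ ($l{\left(L,E \right)} = \left(-4\right)^{3} = -64$)
$- 1166 \left(l{\left(d{\left(2 \right)},-1 \right)} + F{\left(8 - 11,-26 \right)}\right) = - 1166 \left(-64 + \frac{8 - 11}{38}\right) = - 1166 \left(-64 + \frac{1}{38} \left(-3\right)\right) = - 1166 \left(-64 - \frac{3}{38}\right) = \left(-1166\right) \left(- \frac{2435}{38}\right) = \frac{1419605}{19}$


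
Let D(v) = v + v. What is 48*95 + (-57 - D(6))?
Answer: 4491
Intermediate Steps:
D(v) = 2*v
48*95 + (-57 - D(6)) = 48*95 + (-57 - 2*6) = 4560 + (-57 - 1*12) = 4560 + (-57 - 12) = 4560 - 69 = 4491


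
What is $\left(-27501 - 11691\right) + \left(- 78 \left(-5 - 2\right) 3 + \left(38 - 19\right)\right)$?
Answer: $-37535$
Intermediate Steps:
$\left(-27501 - 11691\right) + \left(- 78 \left(-5 - 2\right) 3 + \left(38 - 19\right)\right) = -39192 - \left(-19 + 78 \left(\left(-7\right) 3\right)\right) = -39192 + \left(\left(-78\right) \left(-21\right) + 19\right) = -39192 + \left(1638 + 19\right) = -39192 + 1657 = -37535$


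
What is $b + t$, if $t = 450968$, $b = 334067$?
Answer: $785035$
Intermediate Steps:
$b + t = 334067 + 450968 = 785035$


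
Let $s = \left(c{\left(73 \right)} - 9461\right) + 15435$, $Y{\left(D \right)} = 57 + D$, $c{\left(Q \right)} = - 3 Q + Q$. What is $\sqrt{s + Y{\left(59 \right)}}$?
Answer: $2 \sqrt{1486} \approx 77.097$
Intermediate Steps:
$c{\left(Q \right)} = - 2 Q$
$s = 5828$ ($s = \left(\left(-2\right) 73 - 9461\right) + 15435 = \left(-146 - 9461\right) + 15435 = -9607 + 15435 = 5828$)
$\sqrt{s + Y{\left(59 \right)}} = \sqrt{5828 + \left(57 + 59\right)} = \sqrt{5828 + 116} = \sqrt{5944} = 2 \sqrt{1486}$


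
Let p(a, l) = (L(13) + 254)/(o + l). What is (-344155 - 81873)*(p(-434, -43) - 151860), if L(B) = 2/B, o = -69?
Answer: 841068524866/13 ≈ 6.4698e+10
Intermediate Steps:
p(a, l) = 3304/(13*(-69 + l)) (p(a, l) = (2/13 + 254)/(-69 + l) = 3304/(13*(-69 + l)))
(-344155 - 81873)*(p(-434, -43) - 151860) = (-344155 - 81873)*(3304/(13*(-69 - 43)) - 151860) = -426028*((3304/13)/(-112) - 151860) = -426028*((3304/13)*(-1/112) - 151860) = -426028*(-59/26 - 151860) = -426028*(-3948419/26) = 841068524866/13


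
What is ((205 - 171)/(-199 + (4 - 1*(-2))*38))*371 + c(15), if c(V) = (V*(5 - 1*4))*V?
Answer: 19139/29 ≈ 659.97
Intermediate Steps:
c(V) = V² (c(V) = (V*(5 - 4))*V = (V*1)*V = V*V = V²)
((205 - 171)/(-199 + (4 - 1*(-2))*38))*371 + c(15) = ((205 - 171)/(-199 + (4 - 1*(-2))*38))*371 + 15² = (34/(-199 + (4 + 2)*38))*371 + 225 = (34/(-199 + 6*38))*371 + 225 = (34/(-199 + 228))*371 + 225 = (34/29)*371 + 225 = 12614/29 + 225 = 19139/29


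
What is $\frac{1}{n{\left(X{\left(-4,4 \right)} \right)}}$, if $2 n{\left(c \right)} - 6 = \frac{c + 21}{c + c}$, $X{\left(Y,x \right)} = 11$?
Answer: $\frac{11}{41} \approx 0.26829$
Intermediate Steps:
$n{\left(c \right)} = 3 + \frac{21 + c}{4 c}$ ($n{\left(c \right)} = 3 + \frac{\left(c + 21\right) \frac{1}{c + c}}{2} = 3 + \frac{\left(21 + c\right) \frac{1}{2 c}}{2} = 3 + \frac{\frac{1}{2} \frac{1}{c} \left(21 + c\right)}{2} = 3 + \frac{21 + c}{4 c}$)
$\frac{1}{n{\left(X{\left(-4,4 \right)} \right)}} = \frac{1}{\frac{1}{4} \cdot \frac{1}{11} \left(21 + 13 \cdot 11\right)} = \frac{1}{\frac{1}{4} \cdot \frac{1}{11} \left(21 + 143\right)} = \frac{1}{\frac{1}{4} \cdot \frac{1}{11} \cdot 164} = \frac{1}{\frac{41}{11}} = \frac{11}{41}$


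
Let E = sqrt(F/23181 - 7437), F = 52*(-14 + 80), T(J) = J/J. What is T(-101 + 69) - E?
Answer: 1 - I*sqrt(444028616485)/7727 ≈ 1.0 - 86.237*I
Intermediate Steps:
T(J) = 1
F = 3432 (F = 52*66 = 3432)
E = I*sqrt(444028616485)/7727 (E = sqrt(3432/23181 - 7437) = sqrt(3432*(1/23181) - 7437) = sqrt(1144/7727 - 7437) = sqrt(-57464555/7727) = I*sqrt(444028616485)/7727 ≈ 86.237*I)
T(-101 + 69) - E = 1 - I*sqrt(444028616485)/7727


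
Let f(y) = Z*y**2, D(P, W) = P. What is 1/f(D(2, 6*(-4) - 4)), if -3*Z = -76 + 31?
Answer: 1/60 ≈ 0.016667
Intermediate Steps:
Z = 15 (Z = -(-76 + 31)/3 = -1/3*(-45) = 15)
f(y) = 15*y**2
1/f(D(2, 6*(-4) - 4)) = 1/(15*2**2) = 1/(15*4) = 1/60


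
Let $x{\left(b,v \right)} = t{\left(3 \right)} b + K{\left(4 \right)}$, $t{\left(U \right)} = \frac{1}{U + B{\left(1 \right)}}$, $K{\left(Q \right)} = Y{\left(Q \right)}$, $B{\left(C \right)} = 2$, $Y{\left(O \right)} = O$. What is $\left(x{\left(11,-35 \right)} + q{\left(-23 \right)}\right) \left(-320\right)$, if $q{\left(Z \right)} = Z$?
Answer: $5376$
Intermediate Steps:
$K{\left(Q \right)} = Q$
$t{\left(U \right)} = \frac{1}{2 + U}$ ($t{\left(U \right)} = \frac{1}{U + 2} = \frac{1}{2 + U}$)
$x{\left(b,v \right)} = 4 + \frac{b}{5}$ ($x{\left(b,v \right)} = \frac{b}{2 + 3} + 4 = \frac{b}{5} + 4 = 4 + \frac{b}{5}$)
$\left(x{\left(11,-35 \right)} + q{\left(-23 \right)}\right) \left(-320\right) = \left(\left(4 + \frac{1}{5} \cdot 11\right) - 23\right) \left(-320\right) = \left(\left(4 + \frac{11}{5}\right) - 23\right) \left(-320\right) = \left(\frac{31}{5} - 23\right) \left(-320\right) = \left(- \frac{84}{5}\right) \left(-320\right) = 5376$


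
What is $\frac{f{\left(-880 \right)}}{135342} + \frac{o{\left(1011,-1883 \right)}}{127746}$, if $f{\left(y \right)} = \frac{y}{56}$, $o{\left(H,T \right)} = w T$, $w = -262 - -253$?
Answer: $\frac{891190781}{6723655218} \approx 0.13255$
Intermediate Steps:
$w = -9$ ($w = -262 + 253 = -9$)
$o{\left(H,T \right)} = - 9 T$
$f{\left(y \right)} = \frac{y}{56}$
$\frac{f{\left(-880 \right)}}{135342} + \frac{o{\left(1011,-1883 \right)}}{127746} = \frac{\frac{1}{56} \left(-880\right)}{135342} + \frac{\left(-9\right) \left(-1883\right)}{127746} = \left(- \frac{110}{7}\right) \frac{1}{135342} + 16947 \cdot \frac{1}{127746} = - \frac{55}{473697} + \frac{1883}{14194} = \frac{891190781}{6723655218}$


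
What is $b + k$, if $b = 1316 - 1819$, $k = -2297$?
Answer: $-2800$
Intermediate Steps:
$b = -503$ ($b = 1316 - 1819 = -503$)
$b + k = -503 - 2297 = -2800$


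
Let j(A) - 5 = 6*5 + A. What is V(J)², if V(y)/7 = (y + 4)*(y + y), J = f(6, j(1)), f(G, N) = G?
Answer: 705600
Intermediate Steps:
j(A) = 35 + A (j(A) = 5 + (6*5 + A) = 5 + (30 + A) = 35 + A)
J = 6
V(y) = 14*y*(4 + y) (V(y) = 7*((y + 4)*(y + y)) = 7*((4 + y)*(2*y)) = 7*(2*y*(4 + y)) = 14*y*(4 + y))
V(J)² = (14*6*(4 + 6))² = (14*6*10)² = 840² = 705600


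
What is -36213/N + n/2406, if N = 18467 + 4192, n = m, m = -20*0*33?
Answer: -12071/7553 ≈ -1.5982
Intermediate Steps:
m = 0 (m = 0*33 = 0)
n = 0
N = 22659
-36213/N + n/2406 = -36213/22659 + 0/2406 = -36213*1/22659 + 0*(1/2406) = -12071/7553 + 0 = -12071/7553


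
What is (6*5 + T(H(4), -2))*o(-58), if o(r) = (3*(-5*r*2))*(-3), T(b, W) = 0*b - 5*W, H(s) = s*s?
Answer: -208800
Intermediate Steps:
H(s) = s²
T(b, W) = -5*W (T(b, W) = 0 - 5*W = -5*W)
o(r) = 90*r (o(r) = (3*(-10*r))*(-3) = -30*r*(-3) = 90*r)
(6*5 + T(H(4), -2))*o(-58) = (6*5 - 5*(-2))*(90*(-58)) = (30 + 10)*(-5220) = 40*(-5220) = -208800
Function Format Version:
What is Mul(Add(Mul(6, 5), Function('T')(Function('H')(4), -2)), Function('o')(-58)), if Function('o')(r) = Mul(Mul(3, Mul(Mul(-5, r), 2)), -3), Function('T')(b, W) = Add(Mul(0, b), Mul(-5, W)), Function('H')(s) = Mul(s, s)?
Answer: -208800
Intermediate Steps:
Function('H')(s) = Pow(s, 2)
Function('T')(b, W) = Mul(-5, W) (Function('T')(b, W) = Add(0, Mul(-5, W)) = Mul(-5, W))
Function('o')(r) = Mul(90, r) (Function('o')(r) = Mul(Mul(3, Mul(-10, r)), -3) = Mul(Mul(-30, r), -3) = Mul(90, r))
Mul(Add(Mul(6, 5), Function('T')(Function('H')(4), -2)), Function('o')(-58)) = Mul(Add(Mul(6, 5), Mul(-5, -2)), Mul(90, -58)) = Mul(Add(30, 10), -5220) = Mul(40, -5220) = -208800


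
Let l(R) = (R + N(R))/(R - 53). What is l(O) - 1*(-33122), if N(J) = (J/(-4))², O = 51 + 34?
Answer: 16967049/512 ≈ 33139.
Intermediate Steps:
O = 85
N(J) = J²/16 (N(J) = (J*(-¼))² = (-J/4)² = J²/16)
l(R) = (R + R²/16)/(-53 + R) (l(R) = (R + R²/16)/(R - 53) = (R + R²/16)/(-53 + R))
l(O) - 1*(-33122) = (1/16)*85*(16 + 85)/(-53 + 85) - 1*(-33122) = (1/16)*85*101/32 + 33122 = (1/16)*85*(1/32)*101 + 33122 = 8585/512 + 33122 = 16967049/512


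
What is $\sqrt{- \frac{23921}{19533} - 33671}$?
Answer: $\frac{2 i \sqrt{3211809060903}}{19533} \approx 183.5 i$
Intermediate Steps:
$\sqrt{- \frac{23921}{19533} - 33671} = \sqrt{- \frac{657719564}{19533}} = \frac{2 i \sqrt{3211809060903}}{19533}$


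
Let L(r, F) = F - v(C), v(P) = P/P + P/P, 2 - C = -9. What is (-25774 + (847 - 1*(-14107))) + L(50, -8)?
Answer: -10830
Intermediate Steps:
C = 11 (C = 2 - 1*(-9) = 2 + 9 = 11)
v(P) = 2 (v(P) = 1 + 1 = 2)
L(r, F) = -2 + F (L(r, F) = F - 1*2 = F - 2 = -2 + F)
(-25774 + (847 - 1*(-14107))) + L(50, -8) = (-25774 + (847 - 1*(-14107))) + (-2 - 8) = (-25774 + (847 + 14107)) - 10 = (-25774 + 14954) - 10 = -10820 - 10 = -10830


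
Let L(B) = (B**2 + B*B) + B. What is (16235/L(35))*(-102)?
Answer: -331194/497 ≈ -666.39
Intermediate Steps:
L(B) = B + 2*B**2 (L(B) = (B**2 + B**2) + B = 2*B**2 + B = B + 2*B**2)
(16235/L(35))*(-102) = (16235/((35*(1 + 2*35))))*(-102) = (16235/((35*(1 + 70))))*(-102) = (16235/((35*71)))*(-102) = (16235/2485)*(-102) = (16235*(1/2485))*(-102) = (3247/497)*(-102) = -331194/497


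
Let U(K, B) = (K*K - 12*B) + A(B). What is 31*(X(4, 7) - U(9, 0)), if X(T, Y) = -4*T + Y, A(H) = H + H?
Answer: -2790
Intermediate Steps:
A(H) = 2*H
U(K, B) = K² - 10*B (U(K, B) = (K*K - 12*B) + 2*B = (K² - 12*B) + 2*B = K² - 10*B)
X(T, Y) = Y - 4*T
31*(X(4, 7) - U(9, 0)) = 31*((7 - 4*4) - (9² - 10*0)) = 31*((7 - 16) - (81 + 0)) = 31*(-9 - 1*81) = 31*(-9 - 81) = 31*(-90) = -2790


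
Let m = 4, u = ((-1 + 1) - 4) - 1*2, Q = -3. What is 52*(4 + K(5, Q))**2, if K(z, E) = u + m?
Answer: 208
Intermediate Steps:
u = -6 (u = (0 - 4) - 2 = -4 - 2 = -6)
K(z, E) = -2 (K(z, E) = -6 + 4 = -2)
52*(4 + K(5, Q))**2 = 52*(4 - 2)**2 = 52*2**2 = 52*4 = 208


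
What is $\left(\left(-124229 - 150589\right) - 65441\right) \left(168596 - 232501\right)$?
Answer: $21744251395$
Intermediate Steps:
$\left(\left(-124229 - 150589\right) - 65441\right) \left(168596 - 232501\right) = \left(\left(-124229 - 150589\right) - 65441\right) \left(-63905\right) = \left(-274818 - 65441\right) \left(-63905\right) = \left(-340259\right) \left(-63905\right) = 21744251395$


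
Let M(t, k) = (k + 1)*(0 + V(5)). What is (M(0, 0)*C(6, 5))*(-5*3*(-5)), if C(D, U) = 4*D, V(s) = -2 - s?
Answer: -12600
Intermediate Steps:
M(t, k) = -7 - 7*k (M(t, k) = (k + 1)*(0 + (-2 - 1*5)) = (1 + k)*(0 + (-2 - 5)) = (1 + k)*(0 - 7) = (1 + k)*(-7) = -7 - 7*k)
(M(0, 0)*C(6, 5))*(-5*3*(-5)) = ((-7 - 7*0)*(4*6))*(-5*3*(-5)) = ((-7 + 0)*24)*(-15*(-5)) = -7*24*75 = -168*75 = -12600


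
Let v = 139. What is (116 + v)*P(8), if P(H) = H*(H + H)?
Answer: 32640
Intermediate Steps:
P(H) = 2*H² (P(H) = H*(2*H) = 2*H²)
(116 + v)*P(8) = (116 + 139)*(2*8²) = 255*(2*64) = 255*128 = 32640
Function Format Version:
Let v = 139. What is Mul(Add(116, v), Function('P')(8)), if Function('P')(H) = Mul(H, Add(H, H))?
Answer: 32640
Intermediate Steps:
Function('P')(H) = Mul(2, Pow(H, 2)) (Function('P')(H) = Mul(H, Mul(2, H)) = Mul(2, Pow(H, 2)))
Mul(Add(116, v), Function('P')(8)) = Mul(Add(116, 139), Mul(2, Pow(8, 2))) = Mul(255, Mul(2, 64)) = Mul(255, 128) = 32640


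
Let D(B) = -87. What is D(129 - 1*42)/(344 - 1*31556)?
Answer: 29/10404 ≈ 0.0027874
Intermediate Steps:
D(129 - 1*42)/(344 - 1*31556) = -87/(344 - 1*31556) = -87/(344 - 31556) = -87/(-31212) = -87*(-1/31212) = 29/10404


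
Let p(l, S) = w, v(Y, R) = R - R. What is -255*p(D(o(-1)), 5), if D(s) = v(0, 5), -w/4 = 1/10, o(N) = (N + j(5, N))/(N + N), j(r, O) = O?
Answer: 102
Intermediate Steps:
v(Y, R) = 0
o(N) = 1 (o(N) = (N + N)/(N + N) = (2*N)/((2*N)) = (2*N)*(1/(2*N)) = 1)
w = -2/5 (w = -4/10 = -4*1/10 = -2/5 ≈ -0.40000)
D(s) = 0
p(l, S) = -2/5
-255*p(D(o(-1)), 5) = -255*(-2/5) = 102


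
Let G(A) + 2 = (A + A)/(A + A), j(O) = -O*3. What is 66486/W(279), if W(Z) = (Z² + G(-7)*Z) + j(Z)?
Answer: 22162/25575 ≈ 0.86655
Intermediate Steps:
j(O) = -3*O
G(A) = -1 (G(A) = -2 + (A + A)/(A + A) = -2 + (2*A)/((2*A)) = -2 + (2*A)*(1/(2*A)) = -2 + 1 = -1)
W(Z) = Z² - 4*Z (W(Z) = (Z² - Z) - 3*Z = Z² - 4*Z)
66486/W(279) = 66486/((279*(-4 + 279))) = 66486/((279*275)) = 66486/76725 = 66486*(1/76725) = 22162/25575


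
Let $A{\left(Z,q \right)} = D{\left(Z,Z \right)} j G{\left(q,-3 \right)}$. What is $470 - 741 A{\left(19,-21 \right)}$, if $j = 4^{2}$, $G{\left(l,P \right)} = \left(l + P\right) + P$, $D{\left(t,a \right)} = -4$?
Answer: $-1279978$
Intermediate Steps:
$G{\left(l,P \right)} = l + 2 P$ ($G{\left(l,P \right)} = \left(P + l\right) + P = l + 2 P$)
$j = 16$
$A{\left(Z,q \right)} = 384 - 64 q$ ($A{\left(Z,q \right)} = \left(-4\right) 16 \left(q + 2 \left(-3\right)\right) = - 64 \left(q - 6\right) = - 64 \left(-6 + q\right) = 384 - 64 q$)
$470 - 741 A{\left(19,-21 \right)} = 470 - 741 \left(384 - -1344\right) = 470 - 741 \left(384 + 1344\right) = 470 - 1280448 = -1279978$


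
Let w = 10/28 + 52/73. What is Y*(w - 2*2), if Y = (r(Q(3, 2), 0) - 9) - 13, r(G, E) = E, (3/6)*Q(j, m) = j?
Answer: 32945/511 ≈ 64.472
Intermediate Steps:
Q(j, m) = 2*j
Y = -22 (Y = (0 - 9) - 13 = -9 - 13 = -22)
w = 1093/1022 (w = 10*(1/28) + 52*(1/73) = 5/14 + 52/73 = 1093/1022 ≈ 1.0695)
Y*(w - 2*2) = -22*(1093/1022 - 2*2) = -22*(1093/1022 - 4) = -22*(-2995/1022) = 32945/511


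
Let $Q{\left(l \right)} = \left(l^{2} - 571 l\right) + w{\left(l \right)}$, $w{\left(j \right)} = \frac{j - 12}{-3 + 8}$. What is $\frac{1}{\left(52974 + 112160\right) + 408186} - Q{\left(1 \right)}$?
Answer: $\frac{65610741}{114664} \approx 572.2$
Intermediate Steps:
$w{\left(j \right)} = - \frac{12}{5} + \frac{j}{5}$ ($w{\left(j \right)} = \frac{-12 + j}{5} = \left(-12 + j\right) \frac{1}{5} = - \frac{12}{5} + \frac{j}{5}$)
$Q{\left(l \right)} = - \frac{12}{5} + l^{2} - \frac{2854 l}{5}$ ($Q{\left(l \right)} = \left(l^{2} - 571 l\right) + \left(- \frac{12}{5} + \frac{l}{5}\right) = - \frac{12}{5} + l^{2} - \frac{2854 l}{5}$)
$\frac{1}{\left(52974 + 112160\right) + 408186} - Q{\left(1 \right)} = \frac{1}{\left(52974 + 112160\right) + 408186} - \left(- \frac{12}{5} + 1^{2} - \frac{2854}{5}\right) = \frac{1}{165134 + 408186} - \left(- \frac{12}{5} + 1 - \frac{2854}{5}\right) = \frac{1}{573320} - - \frac{2861}{5} = \frac{1}{573320} + \frac{2861}{5} = \frac{65610741}{114664}$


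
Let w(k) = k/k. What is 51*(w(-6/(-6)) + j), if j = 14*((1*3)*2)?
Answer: 4335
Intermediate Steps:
w(k) = 1
j = 84 (j = 14*(3*2) = 14*6 = 84)
51*(w(-6/(-6)) + j) = 51*(1 + 84) = 51*85 = 4335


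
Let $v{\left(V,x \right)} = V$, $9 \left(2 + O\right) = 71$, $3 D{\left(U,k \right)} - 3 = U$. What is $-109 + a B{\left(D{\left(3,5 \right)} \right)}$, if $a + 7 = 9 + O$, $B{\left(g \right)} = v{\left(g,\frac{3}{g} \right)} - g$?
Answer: $-109$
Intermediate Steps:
$D{\left(U,k \right)} = 1 + \frac{U}{3}$
$O = \frac{53}{9}$ ($O = -2 + \frac{1}{9} \cdot 71 = -2 + \frac{71}{9} = \frac{53}{9} \approx 5.8889$)
$B{\left(g \right)} = 0$ ($B{\left(g \right)} = g - g = 0$)
$a = \frac{71}{9}$ ($a = -7 + \left(9 + \frac{53}{9}\right) = -7 + \frac{134}{9} = \frac{71}{9} \approx 7.8889$)
$-109 + a B{\left(D{\left(3,5 \right)} \right)} = -109 + \frac{71}{9} \cdot 0 = -109 + 0 = -109$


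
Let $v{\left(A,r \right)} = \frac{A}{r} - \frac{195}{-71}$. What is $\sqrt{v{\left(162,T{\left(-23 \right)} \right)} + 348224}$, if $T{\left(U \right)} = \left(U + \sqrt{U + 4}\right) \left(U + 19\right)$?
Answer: $\frac{\sqrt{142} \sqrt{\frac{1137314305 - 49448198 i \sqrt{19}}{23 - i \sqrt{19}}}}{142} \approx 590.11 + 0.00027295 i$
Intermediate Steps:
$T{\left(U \right)} = \left(19 + U\right) \left(U + \sqrt{4 + U}\right)$ ($T{\left(U \right)} = \left(U + \sqrt{4 + U}\right) \left(19 + U\right) = \left(19 + U\right) \left(U + \sqrt{4 + U}\right)$)
$v{\left(A,r \right)} = \frac{195}{71} + \frac{A}{r}$ ($v{\left(A,r \right)} = \frac{A}{r} - - \frac{195}{71} = \frac{A}{r} + \frac{195}{71} = \frac{195}{71} + \frac{A}{r}$)
$\sqrt{v{\left(162,T{\left(-23 \right)} \right)} + 348224} = \sqrt{\left(\frac{195}{71} + \frac{162}{\left(-23\right)^{2} + 19 \left(-23\right) + 19 \sqrt{4 - 23} - 23 \sqrt{4 - 23}}\right) + 348224} = \sqrt{\left(\frac{195}{71} + \frac{162}{529 - 437 + 19 \sqrt{-19} - 23 \sqrt{-19}}\right) + 348224} = \sqrt{\left(\frac{195}{71} + \frac{162}{529 - 437 + 19 i \sqrt{19} - 23 i \sqrt{19}}\right) + 348224} = \sqrt{\left(\frac{195}{71} + \frac{162}{92 - 4 i \sqrt{19}}\right) + 348224} = \sqrt{\frac{24724099}{71} + \frac{162}{92 - 4 i \sqrt{19}}}$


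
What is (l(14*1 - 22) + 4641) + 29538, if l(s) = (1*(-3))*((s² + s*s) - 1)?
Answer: 33798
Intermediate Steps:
l(s) = 3 - 6*s² (l(s) = -3*((s² + s²) - 1) = -3*(2*s² - 1) = -3*(-1 + 2*s²) = 3 - 6*s²)
(l(14*1 - 22) + 4641) + 29538 = ((3 - 6*(14*1 - 22)²) + 4641) + 29538 = ((3 - 6*(14 - 22)²) + 4641) + 29538 = ((3 - 6*(-8)²) + 4641) + 29538 = ((3 - 6*64) + 4641) + 29538 = ((3 - 384) + 4641) + 29538 = (-381 + 4641) + 29538 = 4260 + 29538 = 33798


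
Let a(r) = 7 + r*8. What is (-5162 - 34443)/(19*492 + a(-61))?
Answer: -39605/8867 ≈ -4.4666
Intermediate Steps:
a(r) = 7 + 8*r
(-5162 - 34443)/(19*492 + a(-61)) = (-5162 - 34443)/(19*492 + (7 + 8*(-61))) = -39605/(9348 + (7 - 488)) = -39605/(9348 - 481) = -39605/8867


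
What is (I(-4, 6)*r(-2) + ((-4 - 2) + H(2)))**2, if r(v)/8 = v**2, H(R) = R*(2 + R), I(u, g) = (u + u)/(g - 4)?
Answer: 15876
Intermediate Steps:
I(u, g) = 2*u/(-4 + g) (I(u, g) = (2*u)/(-4 + g) = 2*u/(-4 + g))
r(v) = 8*v**2
(I(-4, 6)*r(-2) + ((-4 - 2) + H(2)))**2 = ((2*(-4)/(-4 + 6))*(8*(-2)**2) + ((-4 - 2) + 2*(2 + 2)))**2 = ((2*(-4)/2)*(8*4) + (-6 + 2*4))**2 = ((2*(-4)*(1/2))*32 + (-6 + 8))**2 = (-4*32 + 2)**2 = (-128 + 2)**2 = (-126)**2 = 15876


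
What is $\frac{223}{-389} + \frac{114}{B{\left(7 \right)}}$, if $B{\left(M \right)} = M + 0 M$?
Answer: $\frac{42785}{2723} \approx 15.712$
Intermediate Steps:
$B{\left(M \right)} = M$ ($B{\left(M \right)} = M + 0 = M$)
$\frac{223}{-389} + \frac{114}{B{\left(7 \right)}} = \frac{223}{-389} + \frac{114}{7} = 223 \left(- \frac{1}{389}\right) + 114 \cdot \frac{1}{7} = - \frac{223}{389} + \frac{114}{7} = \frac{42785}{2723}$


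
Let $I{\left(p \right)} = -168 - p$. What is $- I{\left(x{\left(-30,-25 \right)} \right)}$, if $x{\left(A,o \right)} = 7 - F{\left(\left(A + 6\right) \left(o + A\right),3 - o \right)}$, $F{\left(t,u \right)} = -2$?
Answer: $177$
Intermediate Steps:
$x{\left(A,o \right)} = 9$ ($x{\left(A,o \right)} = 7 - -2 = 7 + 2 = 9$)
$- I{\left(x{\left(-30,-25 \right)} \right)} = - (-168 - 9) = \left(-1\right) \left(-177\right) = 177$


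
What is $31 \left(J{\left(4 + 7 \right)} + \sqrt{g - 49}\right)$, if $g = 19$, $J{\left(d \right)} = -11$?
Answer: $-341 + 31 i \sqrt{30} \approx -341.0 + 169.79 i$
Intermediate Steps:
$31 \left(J{\left(4 + 7 \right)} + \sqrt{g - 49}\right) = 31 \left(-11 + \sqrt{19 - 49}\right) = 31 \left(-11 + \sqrt{-30}\right) = 31 \left(-11 + i \sqrt{30}\right) = -341 + 31 i \sqrt{30}$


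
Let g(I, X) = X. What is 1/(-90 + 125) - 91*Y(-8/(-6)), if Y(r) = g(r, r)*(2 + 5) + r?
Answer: -101917/105 ≈ -970.64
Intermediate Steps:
Y(r) = 8*r (Y(r) = r*(2 + 5) + r = r*7 + r = 7*r + r = 8*r)
1/(-90 + 125) - 91*Y(-8/(-6)) = 1/(-90 + 125) - 728*(-8/(-6)) = 1/35 - 728*(-8*(-⅙)) = 1/35 - 728*4/3 = 1/35 - 91*32/3 = 1/35 - 2912/3 = -101917/105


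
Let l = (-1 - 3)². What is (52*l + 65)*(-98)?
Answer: -87906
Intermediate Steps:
l = 16 (l = (-4)² = 16)
(52*l + 65)*(-98) = (52*16 + 65)*(-98) = (832 + 65)*(-98) = 897*(-98) = -87906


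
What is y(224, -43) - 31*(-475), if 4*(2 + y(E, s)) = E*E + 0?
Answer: 27267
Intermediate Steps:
y(E, s) = -2 + E**2/4 (y(E, s) = -2 + (E*E + 0)/4 = -2 + (E**2 + 0)/4 = -2 + E**2/4)
y(224, -43) - 31*(-475) = (-2 + (1/4)*224**2) - 31*(-475) = (-2 + (1/4)*50176) - 1*(-14725) = (-2 + 12544) + 14725 = 12542 + 14725 = 27267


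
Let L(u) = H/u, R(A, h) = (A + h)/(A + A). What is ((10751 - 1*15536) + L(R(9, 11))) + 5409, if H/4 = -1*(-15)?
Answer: 678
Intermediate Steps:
R(A, h) = (A + h)/(2*A) (R(A, h) = (A + h)/((2*A)) = (A + h)*(1/(2*A)) = (A + h)/(2*A))
H = 60 (H = 4*(-1*(-15)) = 4*15 = 60)
L(u) = 60/u
((10751 - 1*15536) + L(R(9, 11))) + 5409 = ((10751 - 1*15536) + 60/(((1/2)*(9 + 11)/9))) + 5409 = ((10751 - 15536) + 60/(((1/2)*(1/9)*20))) + 5409 = (-4785 + 60/(10/9)) + 5409 = (-4785 + 60*(9/10)) + 5409 = (-4785 + 54) + 5409 = -4731 + 5409 = 678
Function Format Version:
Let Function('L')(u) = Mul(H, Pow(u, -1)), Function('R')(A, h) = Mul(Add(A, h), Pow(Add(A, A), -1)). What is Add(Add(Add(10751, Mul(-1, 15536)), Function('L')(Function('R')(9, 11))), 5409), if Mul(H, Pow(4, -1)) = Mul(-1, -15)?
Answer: 678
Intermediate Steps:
Function('R')(A, h) = Mul(Rational(1, 2), Pow(A, -1), Add(A, h)) (Function('R')(A, h) = Mul(Add(A, h), Pow(Mul(2, A), -1)) = Mul(Add(A, h), Mul(Rational(1, 2), Pow(A, -1))) = Mul(Rational(1, 2), Pow(A, -1), Add(A, h)))
H = 60 (H = Mul(4, Mul(-1, -15)) = Mul(4, 15) = 60)
Function('L')(u) = Mul(60, Pow(u, -1))
Add(Add(Add(10751, Mul(-1, 15536)), Function('L')(Function('R')(9, 11))), 5409) = Add(Add(Add(10751, Mul(-1, 15536)), Mul(60, Pow(Mul(Rational(1, 2), Pow(9, -1), Add(9, 11)), -1))), 5409) = Add(Add(Add(10751, -15536), Mul(60, Pow(Mul(Rational(1, 2), Rational(1, 9), 20), -1))), 5409) = Add(Add(-4785, Mul(60, Pow(Rational(10, 9), -1))), 5409) = Add(Add(-4785, Mul(60, Rational(9, 10))), 5409) = Add(Add(-4785, 54), 5409) = Add(-4731, 5409) = 678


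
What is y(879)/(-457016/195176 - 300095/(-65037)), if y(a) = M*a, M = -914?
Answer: -637385238794367/1803024508 ≈ -3.5351e+5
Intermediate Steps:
y(a) = -914*a
y(879)/(-457016/195176 - 300095/(-65037)) = (-914*879)/(-457016/195176 - 300095/(-65037)) = -803406/(-457016*1/195176 - 300095*(-1/65037)) = -803406/(-57127/24397 + 300095/65037) = -803406/3606049016/1586707689 = -803406*1586707689/3606049016 = -637385238794367/1803024508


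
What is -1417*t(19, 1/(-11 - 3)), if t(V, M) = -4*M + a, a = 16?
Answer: -161538/7 ≈ -23077.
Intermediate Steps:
t(V, M) = 16 - 4*M (t(V, M) = -4*M + 16 = 16 - 4*M)
-1417*t(19, 1/(-11 - 3)) = -1417*(16 - 4/(-11 - 3)) = -1417*(16 - 4/(-14)) = -1417*(16 - 4*(-1/14)) = -1417*(16 + 2/7) = -1417*114/7 = -161538/7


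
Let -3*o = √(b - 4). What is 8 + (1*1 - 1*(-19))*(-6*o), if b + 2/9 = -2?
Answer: 8 + 80*I*√14/3 ≈ 8.0 + 99.778*I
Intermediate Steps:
b = -20/9 (b = -2/9 - 2 = -20/9 ≈ -2.2222)
o = -2*I*√14/9 (o = -√(-20/9 - 4)/3 = -2*I*√14/9 ≈ -0.83148*I)
8 + (1*1 - 1*(-19))*(-6*o) = 8 + (1*1 - 1*(-19))*(-(-4)*I*√14/3) = 8 + (1 + 19)*(4*I*√14/3) = 8 + 20*(4*I*√14/3) = 8 + 80*I*√14/3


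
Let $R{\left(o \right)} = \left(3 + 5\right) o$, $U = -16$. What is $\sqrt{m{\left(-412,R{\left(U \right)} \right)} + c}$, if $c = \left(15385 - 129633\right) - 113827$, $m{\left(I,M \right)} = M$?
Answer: $i \sqrt{228203} \approx 477.71 i$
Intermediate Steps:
$R{\left(o \right)} = 8 o$
$c = -228075$ ($c = -114248 - 113827 = -228075$)
$\sqrt{m{\left(-412,R{\left(U \right)} \right)} + c} = \sqrt{8 \left(-16\right) - 228075} = \sqrt{-128 - 228075} = \sqrt{-228203} = i \sqrt{228203}$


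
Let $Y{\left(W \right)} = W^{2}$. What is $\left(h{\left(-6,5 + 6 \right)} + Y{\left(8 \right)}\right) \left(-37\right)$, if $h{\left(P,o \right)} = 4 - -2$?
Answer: $-2590$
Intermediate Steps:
$h{\left(P,o \right)} = 6$ ($h{\left(P,o \right)} = 4 + 2 = 6$)
$\left(h{\left(-6,5 + 6 \right)} + Y{\left(8 \right)}\right) \left(-37\right) = \left(6 + 8^{2}\right) \left(-37\right) = \left(6 + 64\right) \left(-37\right) = 70 \left(-37\right) = -2590$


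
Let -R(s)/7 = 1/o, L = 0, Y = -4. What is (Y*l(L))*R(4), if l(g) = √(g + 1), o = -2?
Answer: -14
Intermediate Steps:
R(s) = 7/2 (R(s) = -7/(-2) = -7*(-½) = 7/2)
l(g) = √(1 + g)
(Y*l(L))*R(4) = -4*√(1 + 0)*(7/2) = -4*√1*(7/2) = -4*1*(7/2) = -4*7/2 = -14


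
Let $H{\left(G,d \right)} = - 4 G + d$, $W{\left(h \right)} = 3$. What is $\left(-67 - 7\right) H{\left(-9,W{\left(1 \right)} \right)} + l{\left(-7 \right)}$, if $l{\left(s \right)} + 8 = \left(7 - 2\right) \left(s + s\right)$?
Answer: $-2964$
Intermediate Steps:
$H{\left(G,d \right)} = d - 4 G$
$l{\left(s \right)} = -8 + 10 s$ ($l{\left(s \right)} = -8 + \left(7 - 2\right) \left(s + s\right) = -8 + 5 \cdot 2 s = -8 + 10 s$)
$\left(-67 - 7\right) H{\left(-9,W{\left(1 \right)} \right)} + l{\left(-7 \right)} = \left(-67 - 7\right) \left(3 - -36\right) + \left(-8 + 10 \left(-7\right)\right) = \left(-67 - 7\right) \left(3 + 36\right) - 78 = \left(-74\right) 39 - 78 = -2886 - 78 = -2964$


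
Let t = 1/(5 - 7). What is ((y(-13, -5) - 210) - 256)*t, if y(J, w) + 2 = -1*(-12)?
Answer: 228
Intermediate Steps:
y(J, w) = 10 (y(J, w) = -2 - 1*(-12) = -2 + 12 = 10)
t = -½ (t = 1/(-2) = -½ ≈ -0.50000)
((y(-13, -5) - 210) - 256)*t = ((10 - 210) - 256)*(-½) = (-200 - 256)*(-½) = -456*(-½) = 228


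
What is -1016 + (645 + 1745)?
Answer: 1374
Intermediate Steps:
-1016 + (645 + 1745) = -1016 + 2390 = 1374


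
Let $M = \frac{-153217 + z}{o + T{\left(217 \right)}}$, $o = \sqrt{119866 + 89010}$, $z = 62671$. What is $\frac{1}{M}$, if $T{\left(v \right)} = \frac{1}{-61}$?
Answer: $\frac{1}{5523306} - \frac{\sqrt{52219}}{45273} \approx -0.0050473$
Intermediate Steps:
$T{\left(v \right)} = - \frac{1}{61}$
$o = 2 \sqrt{52219}$ ($o = \sqrt{208876} = 2 \sqrt{52219} \approx 457.03$)
$M = - \frac{90546}{- \frac{1}{61} + 2 \sqrt{52219}}$ ($M = \frac{-153217 + 62671}{2 \sqrt{52219} - \frac{1}{61}} = - \frac{90546}{- \frac{1}{61} + 2 \sqrt{52219}} \approx -198.13$)
$\frac{1}{M} = \frac{1}{- \frac{1841102}{259075865} - \frac{224614444 \sqrt{52219}}{259075865}}$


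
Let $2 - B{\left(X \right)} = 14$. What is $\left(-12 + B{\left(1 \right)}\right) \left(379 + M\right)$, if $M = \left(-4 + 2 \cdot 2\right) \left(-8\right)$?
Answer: $-9096$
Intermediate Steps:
$B{\left(X \right)} = -12$ ($B{\left(X \right)} = 2 - 14 = -12$)
$M = 0$ ($M = \left(-4 + 4\right) \left(-8\right) = 0 \left(-8\right) = 0$)
$\left(-12 + B{\left(1 \right)}\right) \left(379 + M\right) = \left(-12 - 12\right) \left(379 + 0\right) = \left(-24\right) 379 = -9096$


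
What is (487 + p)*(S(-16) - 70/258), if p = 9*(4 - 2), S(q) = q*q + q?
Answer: 15617125/129 ≈ 1.2106e+5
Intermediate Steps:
S(q) = q + q**2 (S(q) = q**2 + q = q + q**2)
p = 18 (p = 9*2 = 18)
(487 + p)*(S(-16) - 70/258) = (487 + 18)*(-16*(1 - 16) - 70/258) = 505*(-16*(-15) - 70*1/258) = 505*(240 - 35/129) = 505*(30925/129) = 15617125/129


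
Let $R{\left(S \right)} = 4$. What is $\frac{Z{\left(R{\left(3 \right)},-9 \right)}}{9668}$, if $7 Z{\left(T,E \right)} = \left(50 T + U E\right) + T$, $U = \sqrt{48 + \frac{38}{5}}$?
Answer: $\frac{51}{16919} - \frac{9 \sqrt{1390}}{338380} \approx 0.0020227$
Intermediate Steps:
$U = \frac{\sqrt{1390}}{5}$ ($U = \sqrt{48 + 38 \cdot \frac{1}{5}} = \sqrt{48 + \frac{38}{5}} = \sqrt{\frac{278}{5}} = \frac{\sqrt{1390}}{5} \approx 7.4565$)
$Z{\left(T,E \right)} = \frac{51 T}{7} + \frac{E \sqrt{1390}}{35}$ ($Z{\left(T,E \right)} = \frac{\left(50 T + \frac{\sqrt{1390}}{5} E\right) + T}{7} = \frac{\left(50 T + \frac{E \sqrt{1390}}{5}\right) + T}{7} = \frac{51 T + \frac{E \sqrt{1390}}{5}}{7} = \frac{51 T}{7} + \frac{E \sqrt{1390}}{35}$)
$\frac{Z{\left(R{\left(3 \right)},-9 \right)}}{9668} = \frac{\frac{51}{7} \cdot 4 + \frac{1}{35} \left(-9\right) \sqrt{1390}}{9668} = \left(\frac{204}{7} - \frac{9 \sqrt{1390}}{35}\right) \frac{1}{9668} = \frac{51}{16919} - \frac{9 \sqrt{1390}}{338380}$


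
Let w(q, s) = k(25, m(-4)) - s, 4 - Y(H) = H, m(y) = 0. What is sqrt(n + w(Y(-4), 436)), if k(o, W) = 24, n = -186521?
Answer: I*sqrt(186933) ≈ 432.36*I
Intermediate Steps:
Y(H) = 4 - H
w(q, s) = 24 - s
sqrt(n + w(Y(-4), 436)) = sqrt(-186521 + (24 - 1*436)) = sqrt(-186521 + (24 - 436)) = sqrt(-186521 - 412) = sqrt(-186933) = I*sqrt(186933)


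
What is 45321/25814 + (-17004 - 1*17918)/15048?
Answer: -2887975/5111172 ≈ -0.56503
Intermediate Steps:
45321/25814 + (-17004 - 1*17918)/15048 = 45321*(1/25814) + (-17004 - 17918)*(1/15048) = 45321/25814 - 34922*1/15048 = 45321/25814 - 919/396 = -2887975/5111172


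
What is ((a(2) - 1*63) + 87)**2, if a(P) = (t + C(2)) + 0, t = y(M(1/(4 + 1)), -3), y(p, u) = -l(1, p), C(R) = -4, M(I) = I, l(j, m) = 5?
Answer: 225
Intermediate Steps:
y(p, u) = -5 (y(p, u) = -1*5 = -5)
t = -5
a(P) = -9 (a(P) = (-5 - 4) + 0 = -9 + 0 = -9)
((a(2) - 1*63) + 87)**2 = ((-9 - 1*63) + 87)**2 = ((-9 - 63) + 87)**2 = (-72 + 87)**2 = 15**2 = 225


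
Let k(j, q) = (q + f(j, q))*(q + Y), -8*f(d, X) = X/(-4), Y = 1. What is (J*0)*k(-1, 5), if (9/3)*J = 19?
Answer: 0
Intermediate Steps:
f(d, X) = X/32 (f(d, X) = -X/(8*(-4)) = -X*(-1)/(8*4) = -(-1)*X/32 = X/32)
J = 19/3 (J = (⅓)*19 = 19/3 ≈ 6.3333)
k(j, q) = 33*q*(1 + q)/32 (k(j, q) = (q + q/32)*(q + 1) = (33*q/32)*(1 + q) = 33*q*(1 + q)/32)
(J*0)*k(-1, 5) = ((19/3)*0)*((33/32)*5*(1 + 5)) = 0*((33/32)*5*6) = 0*(495/16) = 0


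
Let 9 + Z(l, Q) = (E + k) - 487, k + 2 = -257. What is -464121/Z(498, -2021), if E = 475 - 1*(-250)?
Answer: 154707/10 ≈ 15471.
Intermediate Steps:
E = 725 (E = 475 + 250 = 725)
k = -259 (k = -2 - 257 = -259)
Z(l, Q) = -30 (Z(l, Q) = -9 + ((725 - 259) - 487) = -9 + (466 - 487) = -9 - 21 = -30)
-464121/Z(498, -2021) = -464121/(-30) = -464121*(-1/30) = 154707/10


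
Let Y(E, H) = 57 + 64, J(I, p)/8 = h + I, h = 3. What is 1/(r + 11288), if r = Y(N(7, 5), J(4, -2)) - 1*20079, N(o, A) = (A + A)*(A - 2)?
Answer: -1/8670 ≈ -0.00011534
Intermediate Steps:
N(o, A) = 2*A*(-2 + A) (N(o, A) = (2*A)*(-2 + A) = 2*A*(-2 + A))
J(I, p) = 24 + 8*I (J(I, p) = 8*(3 + I) = 24 + 8*I)
Y(E, H) = 121
r = -19958 (r = 121 - 1*20079 = 121 - 20079 = -19958)
1/(r + 11288) = 1/(-19958 + 11288) = 1/(-8670) = -1/8670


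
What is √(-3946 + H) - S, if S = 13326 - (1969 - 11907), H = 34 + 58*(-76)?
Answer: -23264 + 8*I*√130 ≈ -23264.0 + 91.214*I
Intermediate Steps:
H = -4374 (H = 34 - 4408 = -4374)
S = 23264 (S = 13326 - 1*(-9938) = 13326 + 9938 = 23264)
√(-3946 + H) - S = √(-3946 - 4374) - 1*23264 = √(-8320) - 23264 = 8*I*√130 - 23264 = -23264 + 8*I*√130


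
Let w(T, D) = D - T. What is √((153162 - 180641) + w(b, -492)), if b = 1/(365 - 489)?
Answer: I*√107520493/62 ≈ 167.25*I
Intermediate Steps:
b = -1/124 (b = 1/(-124) = -1/124 ≈ -0.0080645)
√((153162 - 180641) + w(b, -492)) = √((153162 - 180641) + (-492 - 1*(-1/124))) = √(-27479 + (-492 + 1/124)) = √(-27479 - 61007/124) = √(-3468403/124) = I*√107520493/62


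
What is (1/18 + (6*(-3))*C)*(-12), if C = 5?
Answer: 3238/3 ≈ 1079.3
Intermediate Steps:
(1/18 + (6*(-3))*C)*(-12) = (1/18 + (6*(-3))*5)*(-12) = (1/18 - 18*5)*(-12) = (1/18 - 90)*(-12) = -1619/18*(-12) = 3238/3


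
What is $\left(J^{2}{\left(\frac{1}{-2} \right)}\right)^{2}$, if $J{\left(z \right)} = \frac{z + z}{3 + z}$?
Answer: $\frac{16}{625} \approx 0.0256$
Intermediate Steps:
$J{\left(z \right)} = \frac{2 z}{3 + z}$
$\left(J^{2}{\left(\frac{1}{-2} \right)}\right)^{2} = \left(\left(\frac{2}{\left(-2\right) \left(3 + \frac{1}{-2}\right)}\right)^{2}\right)^{2} = \left(\left(2 \left(- \frac{1}{2}\right) \frac{1}{3 - \frac{1}{2}}\right)^{2}\right)^{2} = \left(\left(2 \left(- \frac{1}{2}\right) \frac{1}{\frac{5}{2}}\right)^{2}\right)^{2} = \left(\left(2 \left(- \frac{1}{2}\right) \frac{2}{5}\right)^{2}\right)^{2} = \left(\left(- \frac{2}{5}\right)^{2}\right)^{2} = \left(\frac{4}{25}\right)^{2} = \frac{16}{625}$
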